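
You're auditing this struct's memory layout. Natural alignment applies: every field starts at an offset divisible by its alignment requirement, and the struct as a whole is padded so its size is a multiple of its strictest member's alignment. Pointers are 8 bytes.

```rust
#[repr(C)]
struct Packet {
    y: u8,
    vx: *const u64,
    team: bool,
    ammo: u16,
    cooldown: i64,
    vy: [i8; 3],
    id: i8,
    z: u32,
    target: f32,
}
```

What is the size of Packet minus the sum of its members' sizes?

0..1  y  (1B, 1-aligned)
1..8  -- padding (7B)
8..16  vx  (8B, 8-aligned)
16..17  team  (1B, 1-aligned)
17..18  -- padding (1B)
18..20  ammo  (2B, 2-aligned)
20..24  -- padding (4B)
24..32  cooldown  (8B, 8-aligned)
32..35  vy  (3B, 1-aligned)
35..36  id  (1B, 1-aligned)
36..40  z  (4B, 4-aligned)
40..44  target  (4B, 4-aligned)
44..48  -- tail padding (4B)
sizeof = 48, alignof = 8
data bytes 32, size 48 → padding 16

16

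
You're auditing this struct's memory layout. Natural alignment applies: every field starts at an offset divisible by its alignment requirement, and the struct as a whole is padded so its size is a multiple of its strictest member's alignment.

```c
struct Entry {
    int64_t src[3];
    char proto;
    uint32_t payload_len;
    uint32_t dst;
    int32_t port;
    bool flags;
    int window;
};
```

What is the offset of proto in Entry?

24

0..24  src  (24B, 8-aligned)
24..25  proto  (1B, 1-aligned)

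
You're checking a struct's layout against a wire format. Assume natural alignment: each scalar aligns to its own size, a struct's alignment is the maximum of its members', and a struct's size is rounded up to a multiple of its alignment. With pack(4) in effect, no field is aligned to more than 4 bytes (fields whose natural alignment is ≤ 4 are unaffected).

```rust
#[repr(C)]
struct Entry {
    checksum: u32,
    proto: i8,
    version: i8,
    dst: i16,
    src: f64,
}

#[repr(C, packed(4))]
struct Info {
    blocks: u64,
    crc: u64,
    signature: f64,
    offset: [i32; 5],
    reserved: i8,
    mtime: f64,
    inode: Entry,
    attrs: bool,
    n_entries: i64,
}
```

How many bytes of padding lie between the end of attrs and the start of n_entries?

Entry: checksum at 0 (size 4, align 4) → ends 4; proto at 4 (size 1, align 1) → ends 5; version at 5 (size 1, align 1) → ends 6; dst at 6 (size 2, align 2) → ends 8; src at 8 (size 8, align 8) → ends 16; total 16 bytes, alignment 8
blocks at 0 (size 8, align 4) → ends 8
crc at 8 (size 8, align 4) → ends 16
signature at 16 (size 8, align 4) → ends 24
offset at 24 (size 20, align 4) → ends 44
reserved at 44 (size 1, align 1) → ends 45
pad 3 to align 4 for mtime
mtime at 48 (size 8, align 4) → ends 56
inode at 56 (size 16, align 4) → ends 72
attrs at 72 (size 1, align 1) → ends 73
pad 3 to align 4 for n_entries
n_entries at 76 (size 8, align 4) → ends 84

3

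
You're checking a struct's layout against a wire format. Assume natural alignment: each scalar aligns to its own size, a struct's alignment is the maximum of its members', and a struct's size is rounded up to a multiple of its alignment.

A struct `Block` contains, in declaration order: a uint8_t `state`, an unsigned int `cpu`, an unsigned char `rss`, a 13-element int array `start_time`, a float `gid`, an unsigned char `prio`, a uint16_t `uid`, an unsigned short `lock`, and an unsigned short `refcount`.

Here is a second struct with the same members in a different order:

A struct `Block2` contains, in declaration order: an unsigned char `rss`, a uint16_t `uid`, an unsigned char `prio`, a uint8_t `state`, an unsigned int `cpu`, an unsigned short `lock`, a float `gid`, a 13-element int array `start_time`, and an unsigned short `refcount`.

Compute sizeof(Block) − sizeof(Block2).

state at 0 (size 1, align 1) → ends 1
pad 3 to align 4 for cpu
cpu at 4 (size 4, align 4) → ends 8
rss at 8 (size 1, align 1) → ends 9
pad 3 to align 4 for start_time
start_time at 12 (size 52, align 4) → ends 64
gid at 64 (size 4, align 4) → ends 68
prio at 68 (size 1, align 1) → ends 69
pad 1 to align 2 for uid
uid at 70 (size 2, align 2) → ends 72
lock at 72 (size 2, align 2) → ends 74
refcount at 74 (size 2, align 2) → ends 76
total 76 bytes, alignment 4
— Block2 —
rss at 0 (size 1, align 1) → ends 1
pad 1 to align 2 for uid
uid at 2 (size 2, align 2) → ends 4
prio at 4 (size 1, align 1) → ends 5
state at 5 (size 1, align 1) → ends 6
pad 2 to align 4 for cpu
cpu at 8 (size 4, align 4) → ends 12
lock at 12 (size 2, align 2) → ends 14
pad 2 to align 4 for gid
gid at 16 (size 4, align 4) → ends 20
start_time at 20 (size 52, align 4) → ends 72
refcount at 72 (size 2, align 2) → ends 74
tail pad 2 to reach multiple of 4
total 76 bytes, alignment 4
76 − 76 = 0

0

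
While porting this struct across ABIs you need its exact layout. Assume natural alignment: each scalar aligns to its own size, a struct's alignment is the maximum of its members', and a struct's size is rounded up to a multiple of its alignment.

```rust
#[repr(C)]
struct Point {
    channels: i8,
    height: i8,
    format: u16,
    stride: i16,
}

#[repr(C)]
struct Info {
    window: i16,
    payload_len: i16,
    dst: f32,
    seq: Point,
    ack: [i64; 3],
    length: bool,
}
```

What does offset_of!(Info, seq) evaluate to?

Point: @0: channels [1B, align 1] → 1; @1: height [1B, align 1] → 2; @2: format [2B, align 2] → 4; @4: stride [2B, align 2] → 6; size 6, align 2
@0: window [2B, align 2] → 2
@2: payload_len [2B, align 2] → 4
@4: dst [4B, align 4] → 8
@8: seq [6B, align 2] → 14

8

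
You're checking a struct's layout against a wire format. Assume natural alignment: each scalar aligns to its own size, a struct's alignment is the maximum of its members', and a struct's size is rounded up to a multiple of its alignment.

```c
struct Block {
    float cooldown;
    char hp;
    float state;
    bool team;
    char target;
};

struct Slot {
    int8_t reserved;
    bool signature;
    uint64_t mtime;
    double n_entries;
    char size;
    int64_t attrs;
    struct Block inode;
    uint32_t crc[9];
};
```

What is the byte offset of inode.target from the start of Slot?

53

Block: 0..4  cooldown  (4B, 4-aligned); 4..5  hp  (1B, 1-aligned); 5..8  -- padding (3B); 8..12  state  (4B, 4-aligned); 12..13  team  (1B, 1-aligned); 13..14  target  (1B, 1-aligned); 14..16  -- tail padding (2B); sizeof = 16, alignof = 4
0..1  reserved  (1B, 1-aligned)
1..2  signature  (1B, 1-aligned)
2..8  -- padding (6B)
8..16  mtime  (8B, 8-aligned)
16..24  n_entries  (8B, 8-aligned)
24..25  size  (1B, 1-aligned)
25..32  -- padding (7B)
32..40  attrs  (8B, 8-aligned)
40..56  inode  (16B, 4-aligned)
within Block: target at 13
40 + 13 = 53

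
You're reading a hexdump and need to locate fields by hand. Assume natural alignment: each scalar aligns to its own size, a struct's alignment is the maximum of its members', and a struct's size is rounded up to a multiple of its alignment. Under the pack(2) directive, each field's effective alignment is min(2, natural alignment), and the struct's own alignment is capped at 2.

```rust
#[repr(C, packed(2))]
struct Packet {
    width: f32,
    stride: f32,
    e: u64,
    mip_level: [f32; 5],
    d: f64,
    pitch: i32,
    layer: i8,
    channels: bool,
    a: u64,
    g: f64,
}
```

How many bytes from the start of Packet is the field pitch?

44

0..4  width  (4B, 2-aligned)
4..8  stride  (4B, 2-aligned)
8..16  e  (8B, 2-aligned)
16..36  mip_level  (20B, 2-aligned)
36..44  d  (8B, 2-aligned)
44..48  pitch  (4B, 2-aligned)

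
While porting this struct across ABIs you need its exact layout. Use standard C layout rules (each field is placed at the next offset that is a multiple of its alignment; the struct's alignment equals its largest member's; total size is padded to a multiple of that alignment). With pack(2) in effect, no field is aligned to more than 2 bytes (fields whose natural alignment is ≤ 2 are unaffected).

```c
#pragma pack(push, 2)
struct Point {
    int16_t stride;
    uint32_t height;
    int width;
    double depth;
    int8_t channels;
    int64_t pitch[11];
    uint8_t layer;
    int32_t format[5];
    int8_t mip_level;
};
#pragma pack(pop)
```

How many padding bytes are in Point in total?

3

@0: stride [2B, align 2] → 2
@2: height [4B, align 2] → 6
@6: width [4B, align 2] → 10
@10: depth [8B, align 2] → 18
@18: channels [1B, align 1] → 19
+1 pad (align 2)
@20: pitch [88B, align 2] → 108
@108: layer [1B, align 1] → 109
+1 pad (align 2)
@110: format [20B, align 2] → 130
@130: mip_level [1B, align 1] → 131
+1 tail pad (align 2)
size 132, align 2
data bytes 129, size 132 → padding 3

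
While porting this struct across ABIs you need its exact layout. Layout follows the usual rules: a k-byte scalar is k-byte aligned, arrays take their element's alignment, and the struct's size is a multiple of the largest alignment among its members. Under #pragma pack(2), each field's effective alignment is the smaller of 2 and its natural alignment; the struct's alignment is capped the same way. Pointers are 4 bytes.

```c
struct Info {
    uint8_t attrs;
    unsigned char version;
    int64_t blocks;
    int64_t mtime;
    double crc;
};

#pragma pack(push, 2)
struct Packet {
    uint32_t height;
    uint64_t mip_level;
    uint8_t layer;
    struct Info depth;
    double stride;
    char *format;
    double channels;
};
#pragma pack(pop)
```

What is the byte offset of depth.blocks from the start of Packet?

22

Info: 0..1  attrs  (1B, 1-aligned); 1..2  version  (1B, 1-aligned); 2..8  -- padding (6B); 8..16  blocks  (8B, 8-aligned); 16..24  mtime  (8B, 8-aligned); 24..32  crc  (8B, 8-aligned); sizeof = 32, alignof = 8
0..4  height  (4B, 2-aligned)
4..12  mip_level  (8B, 2-aligned)
12..13  layer  (1B, 1-aligned)
13..14  -- padding (1B)
14..46  depth  (32B, 2-aligned)
within Info: blocks at 8
14 + 8 = 22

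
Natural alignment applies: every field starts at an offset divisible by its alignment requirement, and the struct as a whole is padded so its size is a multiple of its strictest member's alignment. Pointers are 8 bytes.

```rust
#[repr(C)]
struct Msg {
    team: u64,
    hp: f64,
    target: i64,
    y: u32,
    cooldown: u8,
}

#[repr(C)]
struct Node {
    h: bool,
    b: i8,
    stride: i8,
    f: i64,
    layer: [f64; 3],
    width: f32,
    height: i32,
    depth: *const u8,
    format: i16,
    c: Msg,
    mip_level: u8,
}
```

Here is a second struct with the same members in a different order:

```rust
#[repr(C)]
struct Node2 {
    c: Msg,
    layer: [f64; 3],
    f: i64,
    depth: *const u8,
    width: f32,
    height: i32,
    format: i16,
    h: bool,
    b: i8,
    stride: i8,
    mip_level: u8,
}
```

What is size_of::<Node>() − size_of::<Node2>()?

16

Msg: 0..8  team  (8B, 8-aligned); 8..16  hp  (8B, 8-aligned); 16..24  target  (8B, 8-aligned); 24..28  y  (4B, 4-aligned); 28..29  cooldown  (1B, 1-aligned); 29..32  -- tail padding (3B); sizeof = 32, alignof = 8
0..1  h  (1B, 1-aligned)
1..2  b  (1B, 1-aligned)
2..3  stride  (1B, 1-aligned)
3..8  -- padding (5B)
8..16  f  (8B, 8-aligned)
16..40  layer  (24B, 8-aligned)
40..44  width  (4B, 4-aligned)
44..48  height  (4B, 4-aligned)
48..56  depth  (8B, 8-aligned)
56..58  format  (2B, 2-aligned)
58..64  -- padding (6B)
64..96  c  (32B, 8-aligned)
96..97  mip_level  (1B, 1-aligned)
97..104  -- tail padding (7B)
sizeof = 104, alignof = 8
— Node2 —
0..32  c  (32B, 8-aligned)
32..56  layer  (24B, 8-aligned)
56..64  f  (8B, 8-aligned)
64..72  depth  (8B, 8-aligned)
72..76  width  (4B, 4-aligned)
76..80  height  (4B, 4-aligned)
80..82  format  (2B, 2-aligned)
82..83  h  (1B, 1-aligned)
83..84  b  (1B, 1-aligned)
84..85  stride  (1B, 1-aligned)
85..86  mip_level  (1B, 1-aligned)
86..88  -- tail padding (2B)
sizeof = 88, alignof = 8
104 − 88 = 16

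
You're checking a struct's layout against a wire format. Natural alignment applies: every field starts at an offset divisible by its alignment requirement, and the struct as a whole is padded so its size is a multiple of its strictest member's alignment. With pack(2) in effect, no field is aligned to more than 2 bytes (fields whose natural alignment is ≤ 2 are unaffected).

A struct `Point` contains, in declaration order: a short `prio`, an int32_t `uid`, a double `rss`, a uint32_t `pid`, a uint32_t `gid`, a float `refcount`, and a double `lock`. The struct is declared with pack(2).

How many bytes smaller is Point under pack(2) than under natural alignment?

6

natural layout:
  @0: prio [2B, align 2] → 2
  +2 pad (align 4)
  @4: uid [4B, align 4] → 8
  @8: rss [8B, align 8] → 16
  @16: pid [4B, align 4] → 20
  @20: gid [4B, align 4] → 24
  @24: refcount [4B, align 4] → 28
  +4 pad (align 8)
  @32: lock [8B, align 8] → 40
  size 40, align 8
packed(2) layout:
  @0: prio [2B, align 2] → 2
  @2: uid [4B, align 2] → 6
  @6: rss [8B, align 2] → 14
  @14: pid [4B, align 2] → 18
  @18: gid [4B, align 2] → 22
  @22: refcount [4B, align 2] → 26
  @26: lock [8B, align 2] → 34
  size 34, align 2
40 − 34 = 6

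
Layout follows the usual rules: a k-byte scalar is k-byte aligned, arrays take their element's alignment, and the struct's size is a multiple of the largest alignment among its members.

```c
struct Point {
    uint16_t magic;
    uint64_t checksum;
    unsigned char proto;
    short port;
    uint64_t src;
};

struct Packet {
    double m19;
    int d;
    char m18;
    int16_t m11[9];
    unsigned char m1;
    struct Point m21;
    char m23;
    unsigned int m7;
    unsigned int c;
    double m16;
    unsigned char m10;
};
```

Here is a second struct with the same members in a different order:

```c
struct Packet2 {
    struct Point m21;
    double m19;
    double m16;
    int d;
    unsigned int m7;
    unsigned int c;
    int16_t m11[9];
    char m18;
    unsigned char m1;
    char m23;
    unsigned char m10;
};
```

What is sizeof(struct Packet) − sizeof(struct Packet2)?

16

Point: @0: magic [2B, align 2] → 2; +6 pad (align 8); @8: checksum [8B, align 8] → 16; @16: proto [1B, align 1] → 17; +1 pad (align 2); @18: port [2B, align 2] → 20; +4 pad (align 8); @24: src [8B, align 8] → 32; size 32, align 8
@0: m19 [8B, align 8] → 8
@8: d [4B, align 4] → 12
@12: m18 [1B, align 1] → 13
+1 pad (align 2)
@14: m11 [18B, align 2] → 32
@32: m1 [1B, align 1] → 33
+7 pad (align 8)
@40: m21 [32B, align 8] → 72
@72: m23 [1B, align 1] → 73
+3 pad (align 4)
@76: m7 [4B, align 4] → 80
@80: c [4B, align 4] → 84
+4 pad (align 8)
@88: m16 [8B, align 8] → 96
@96: m10 [1B, align 1] → 97
+7 tail pad (align 8)
size 104, align 8
— Packet2 —
@0: m21 [32B, align 8] → 32
@32: m19 [8B, align 8] → 40
@40: m16 [8B, align 8] → 48
@48: d [4B, align 4] → 52
@52: m7 [4B, align 4] → 56
@56: c [4B, align 4] → 60
@60: m11 [18B, align 2] → 78
@78: m18 [1B, align 1] → 79
@79: m1 [1B, align 1] → 80
@80: m23 [1B, align 1] → 81
@81: m10 [1B, align 1] → 82
+6 tail pad (align 8)
size 88, align 8
104 − 88 = 16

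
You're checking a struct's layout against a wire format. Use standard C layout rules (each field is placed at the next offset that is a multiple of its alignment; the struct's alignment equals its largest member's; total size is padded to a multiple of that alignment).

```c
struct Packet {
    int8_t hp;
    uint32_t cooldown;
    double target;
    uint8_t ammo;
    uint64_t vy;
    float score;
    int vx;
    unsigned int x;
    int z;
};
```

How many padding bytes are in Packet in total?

hp at 0 (size 1, align 1) → ends 1
pad 3 to align 4 for cooldown
cooldown at 4 (size 4, align 4) → ends 8
target at 8 (size 8, align 8) → ends 16
ammo at 16 (size 1, align 1) → ends 17
pad 7 to align 8 for vy
vy at 24 (size 8, align 8) → ends 32
score at 32 (size 4, align 4) → ends 36
vx at 36 (size 4, align 4) → ends 40
x at 40 (size 4, align 4) → ends 44
z at 44 (size 4, align 4) → ends 48
total 48 bytes, alignment 8
data bytes 38, size 48 → padding 10

10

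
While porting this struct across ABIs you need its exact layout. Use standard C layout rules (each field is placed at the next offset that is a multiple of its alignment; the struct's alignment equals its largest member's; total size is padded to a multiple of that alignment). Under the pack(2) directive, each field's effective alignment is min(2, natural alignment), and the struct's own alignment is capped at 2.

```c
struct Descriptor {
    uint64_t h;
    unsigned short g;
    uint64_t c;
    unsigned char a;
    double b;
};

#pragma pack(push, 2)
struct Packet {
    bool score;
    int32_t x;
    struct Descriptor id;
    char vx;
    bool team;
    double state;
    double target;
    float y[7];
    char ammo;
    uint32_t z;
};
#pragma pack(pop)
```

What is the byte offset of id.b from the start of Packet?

Descriptor: 0..8  h  (8B, 8-aligned); 8..10  g  (2B, 2-aligned); 10..16  -- padding (6B); 16..24  c  (8B, 8-aligned); 24..25  a  (1B, 1-aligned); 25..32  -- padding (7B); 32..40  b  (8B, 8-aligned); sizeof = 40, alignof = 8
0..1  score  (1B, 1-aligned)
1..2  -- padding (1B)
2..6  x  (4B, 2-aligned)
6..46  id  (40B, 2-aligned)
within Descriptor: b at 32
6 + 32 = 38

38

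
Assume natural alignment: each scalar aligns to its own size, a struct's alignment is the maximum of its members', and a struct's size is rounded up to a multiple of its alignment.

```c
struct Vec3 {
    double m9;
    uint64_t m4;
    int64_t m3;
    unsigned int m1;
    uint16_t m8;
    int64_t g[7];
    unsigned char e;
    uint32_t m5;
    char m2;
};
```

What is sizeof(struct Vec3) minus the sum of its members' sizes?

12

m9 at 0 (size 8, align 8) → ends 8
m4 at 8 (size 8, align 8) → ends 16
m3 at 16 (size 8, align 8) → ends 24
m1 at 24 (size 4, align 4) → ends 28
m8 at 28 (size 2, align 2) → ends 30
pad 2 to align 8 for g
g at 32 (size 56, align 8) → ends 88
e at 88 (size 1, align 1) → ends 89
pad 3 to align 4 for m5
m5 at 92 (size 4, align 4) → ends 96
m2 at 96 (size 1, align 1) → ends 97
tail pad 7 to reach multiple of 8
total 104 bytes, alignment 8
data bytes 92, size 104 → padding 12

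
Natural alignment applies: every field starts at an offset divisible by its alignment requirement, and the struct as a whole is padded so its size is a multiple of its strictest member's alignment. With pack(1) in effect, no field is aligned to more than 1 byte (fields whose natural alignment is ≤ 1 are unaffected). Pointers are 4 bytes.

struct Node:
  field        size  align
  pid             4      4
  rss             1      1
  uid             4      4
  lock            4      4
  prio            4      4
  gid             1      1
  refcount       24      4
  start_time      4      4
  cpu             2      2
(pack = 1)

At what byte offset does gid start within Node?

pid at 0 (size 4, align 1) → ends 4
rss at 4 (size 1, align 1) → ends 5
uid at 5 (size 4, align 1) → ends 9
lock at 9 (size 4, align 1) → ends 13
prio at 13 (size 4, align 1) → ends 17
gid at 17 (size 1, align 1) → ends 18

17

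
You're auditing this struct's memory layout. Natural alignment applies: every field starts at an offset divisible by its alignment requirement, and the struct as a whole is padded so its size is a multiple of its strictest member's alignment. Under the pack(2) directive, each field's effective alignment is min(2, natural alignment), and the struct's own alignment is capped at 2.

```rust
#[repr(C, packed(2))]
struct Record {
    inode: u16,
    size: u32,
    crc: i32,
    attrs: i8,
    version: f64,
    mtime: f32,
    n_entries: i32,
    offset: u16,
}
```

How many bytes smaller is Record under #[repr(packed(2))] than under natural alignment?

natural layout:
  @0: inode [2B, align 2] → 2
  +2 pad (align 4)
  @4: size [4B, align 4] → 8
  @8: crc [4B, align 4] → 12
  @12: attrs [1B, align 1] → 13
  +3 pad (align 8)
  @16: version [8B, align 8] → 24
  @24: mtime [4B, align 4] → 28
  @28: n_entries [4B, align 4] → 32
  @32: offset [2B, align 2] → 34
  +6 tail pad (align 8)
  size 40, align 8
packed(2) layout:
  @0: inode [2B, align 2] → 2
  @2: size [4B, align 2] → 6
  @6: crc [4B, align 2] → 10
  @10: attrs [1B, align 1] → 11
  +1 pad (align 2)
  @12: version [8B, align 2] → 20
  @20: mtime [4B, align 2] → 24
  @24: n_entries [4B, align 2] → 28
  @28: offset [2B, align 2] → 30
  size 30, align 2
40 − 30 = 10

10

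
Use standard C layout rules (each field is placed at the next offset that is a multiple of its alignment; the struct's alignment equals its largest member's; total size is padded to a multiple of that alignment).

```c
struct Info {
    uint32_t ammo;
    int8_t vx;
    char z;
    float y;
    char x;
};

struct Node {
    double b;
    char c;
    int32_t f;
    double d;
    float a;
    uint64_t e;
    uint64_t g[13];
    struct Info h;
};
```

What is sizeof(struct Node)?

160 bytes

Info: ammo at 0 (size 4, align 4) → ends 4; vx at 4 (size 1, align 1) → ends 5; z at 5 (size 1, align 1) → ends 6; pad 2 to align 4 for y; y at 8 (size 4, align 4) → ends 12; x at 12 (size 1, align 1) → ends 13; tail pad 3 to reach multiple of 4; total 16 bytes, alignment 4
b at 0 (size 8, align 8) → ends 8
c at 8 (size 1, align 1) → ends 9
pad 3 to align 4 for f
f at 12 (size 4, align 4) → ends 16
d at 16 (size 8, align 8) → ends 24
a at 24 (size 4, align 4) → ends 28
pad 4 to align 8 for e
e at 32 (size 8, align 8) → ends 40
g at 40 (size 104, align 8) → ends 144
h at 144 (size 16, align 4) → ends 160
total 160 bytes, alignment 8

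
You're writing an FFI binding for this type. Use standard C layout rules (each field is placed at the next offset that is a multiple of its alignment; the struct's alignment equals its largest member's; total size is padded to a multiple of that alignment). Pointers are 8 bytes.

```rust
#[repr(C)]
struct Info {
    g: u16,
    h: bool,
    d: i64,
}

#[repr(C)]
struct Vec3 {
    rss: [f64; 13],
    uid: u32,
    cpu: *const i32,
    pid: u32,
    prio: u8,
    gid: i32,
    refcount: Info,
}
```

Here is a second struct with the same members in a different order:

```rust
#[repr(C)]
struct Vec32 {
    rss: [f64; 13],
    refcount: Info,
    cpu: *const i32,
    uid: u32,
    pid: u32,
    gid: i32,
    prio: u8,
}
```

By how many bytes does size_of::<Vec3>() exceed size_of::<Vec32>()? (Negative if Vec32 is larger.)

Info: 0..2  g  (2B, 2-aligned); 2..3  h  (1B, 1-aligned); 3..8  -- padding (5B); 8..16  d  (8B, 8-aligned); sizeof = 16, alignof = 8
0..104  rss  (104B, 8-aligned)
104..108  uid  (4B, 4-aligned)
108..112  -- padding (4B)
112..120  cpu  (8B, 8-aligned)
120..124  pid  (4B, 4-aligned)
124..125  prio  (1B, 1-aligned)
125..128  -- padding (3B)
128..132  gid  (4B, 4-aligned)
132..136  -- padding (4B)
136..152  refcount  (16B, 8-aligned)
sizeof = 152, alignof = 8
— Vec32 —
0..104  rss  (104B, 8-aligned)
104..120  refcount  (16B, 8-aligned)
120..128  cpu  (8B, 8-aligned)
128..132  uid  (4B, 4-aligned)
132..136  pid  (4B, 4-aligned)
136..140  gid  (4B, 4-aligned)
140..141  prio  (1B, 1-aligned)
141..144  -- tail padding (3B)
sizeof = 144, alignof = 8
152 − 144 = 8

8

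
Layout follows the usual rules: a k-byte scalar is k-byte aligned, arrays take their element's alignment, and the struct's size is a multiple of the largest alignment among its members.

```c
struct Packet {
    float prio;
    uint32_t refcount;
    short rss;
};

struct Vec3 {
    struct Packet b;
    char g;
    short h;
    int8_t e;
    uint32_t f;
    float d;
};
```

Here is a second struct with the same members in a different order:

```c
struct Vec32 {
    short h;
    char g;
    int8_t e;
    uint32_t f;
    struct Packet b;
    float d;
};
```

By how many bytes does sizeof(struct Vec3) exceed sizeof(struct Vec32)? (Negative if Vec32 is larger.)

4

Packet: prio at 0 (size 4, align 4) → ends 4; refcount at 4 (size 4, align 4) → ends 8; rss at 8 (size 2, align 2) → ends 10; tail pad 2 to reach multiple of 4; total 12 bytes, alignment 4
b at 0 (size 12, align 4) → ends 12
g at 12 (size 1, align 1) → ends 13
pad 1 to align 2 for h
h at 14 (size 2, align 2) → ends 16
e at 16 (size 1, align 1) → ends 17
pad 3 to align 4 for f
f at 20 (size 4, align 4) → ends 24
d at 24 (size 4, align 4) → ends 28
total 28 bytes, alignment 4
— Vec32 —
h at 0 (size 2, align 2) → ends 2
g at 2 (size 1, align 1) → ends 3
e at 3 (size 1, align 1) → ends 4
f at 4 (size 4, align 4) → ends 8
b at 8 (size 12, align 4) → ends 20
d at 20 (size 4, align 4) → ends 24
total 24 bytes, alignment 4
28 − 24 = 4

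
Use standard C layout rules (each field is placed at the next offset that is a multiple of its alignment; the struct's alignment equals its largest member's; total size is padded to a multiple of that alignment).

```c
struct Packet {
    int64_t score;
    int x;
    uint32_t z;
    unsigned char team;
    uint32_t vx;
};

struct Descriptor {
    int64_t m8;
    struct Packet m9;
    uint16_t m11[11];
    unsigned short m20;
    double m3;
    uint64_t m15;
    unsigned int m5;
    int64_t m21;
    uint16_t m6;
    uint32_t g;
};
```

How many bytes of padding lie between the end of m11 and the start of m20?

Packet: score at 0 (size 8, align 8) → ends 8; x at 8 (size 4, align 4) → ends 12; z at 12 (size 4, align 4) → ends 16; team at 16 (size 1, align 1) → ends 17; pad 3 to align 4 for vx; vx at 20 (size 4, align 4) → ends 24; total 24 bytes, alignment 8
m8 at 0 (size 8, align 8) → ends 8
m9 at 8 (size 24, align 8) → ends 32
m11 at 32 (size 22, align 2) → ends 54
m20 at 54 (size 2, align 2) → ends 56

0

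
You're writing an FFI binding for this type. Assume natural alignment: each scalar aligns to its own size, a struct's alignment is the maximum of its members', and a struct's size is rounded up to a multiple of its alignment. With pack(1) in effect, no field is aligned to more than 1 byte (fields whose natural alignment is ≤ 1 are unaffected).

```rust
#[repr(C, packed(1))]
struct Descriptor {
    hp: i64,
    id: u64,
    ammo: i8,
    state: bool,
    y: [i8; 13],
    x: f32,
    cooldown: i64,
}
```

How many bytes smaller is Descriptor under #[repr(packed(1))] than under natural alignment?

5

natural layout:
  hp at 0 (size 8, align 8) → ends 8
  id at 8 (size 8, align 8) → ends 16
  ammo at 16 (size 1, align 1) → ends 17
  state at 17 (size 1, align 1) → ends 18
  y at 18 (size 13, align 1) → ends 31
  pad 1 to align 4 for x
  x at 32 (size 4, align 4) → ends 36
  pad 4 to align 8 for cooldown
  cooldown at 40 (size 8, align 8) → ends 48
  total 48 bytes, alignment 8
packed(1) layout:
  hp at 0 (size 8, align 1) → ends 8
  id at 8 (size 8, align 1) → ends 16
  ammo at 16 (size 1, align 1) → ends 17
  state at 17 (size 1, align 1) → ends 18
  y at 18 (size 13, align 1) → ends 31
  x at 31 (size 4, align 1) → ends 35
  cooldown at 35 (size 8, align 1) → ends 43
  total 43 bytes, alignment 1
48 − 43 = 5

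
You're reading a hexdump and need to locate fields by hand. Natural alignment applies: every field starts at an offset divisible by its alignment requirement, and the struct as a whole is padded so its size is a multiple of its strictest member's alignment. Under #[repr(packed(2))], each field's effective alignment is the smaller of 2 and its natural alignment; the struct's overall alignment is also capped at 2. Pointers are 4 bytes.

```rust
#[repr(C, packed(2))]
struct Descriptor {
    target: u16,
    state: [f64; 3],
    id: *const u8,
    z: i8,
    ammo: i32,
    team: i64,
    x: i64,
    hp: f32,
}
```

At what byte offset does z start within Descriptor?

@0: target [2B, align 2] → 2
@2: state [24B, align 2] → 26
@26: id [4B, align 2] → 30
@30: z [1B, align 1] → 31

30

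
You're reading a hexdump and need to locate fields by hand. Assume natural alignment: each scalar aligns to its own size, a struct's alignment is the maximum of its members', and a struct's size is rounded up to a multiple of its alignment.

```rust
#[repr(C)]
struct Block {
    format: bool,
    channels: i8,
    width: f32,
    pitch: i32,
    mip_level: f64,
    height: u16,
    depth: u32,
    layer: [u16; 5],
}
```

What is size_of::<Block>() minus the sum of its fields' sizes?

14

@0: format [1B, align 1] → 1
@1: channels [1B, align 1] → 2
+2 pad (align 4)
@4: width [4B, align 4] → 8
@8: pitch [4B, align 4] → 12
+4 pad (align 8)
@16: mip_level [8B, align 8] → 24
@24: height [2B, align 2] → 26
+2 pad (align 4)
@28: depth [4B, align 4] → 32
@32: layer [10B, align 2] → 42
+6 tail pad (align 8)
size 48, align 8
data bytes 34, size 48 → padding 14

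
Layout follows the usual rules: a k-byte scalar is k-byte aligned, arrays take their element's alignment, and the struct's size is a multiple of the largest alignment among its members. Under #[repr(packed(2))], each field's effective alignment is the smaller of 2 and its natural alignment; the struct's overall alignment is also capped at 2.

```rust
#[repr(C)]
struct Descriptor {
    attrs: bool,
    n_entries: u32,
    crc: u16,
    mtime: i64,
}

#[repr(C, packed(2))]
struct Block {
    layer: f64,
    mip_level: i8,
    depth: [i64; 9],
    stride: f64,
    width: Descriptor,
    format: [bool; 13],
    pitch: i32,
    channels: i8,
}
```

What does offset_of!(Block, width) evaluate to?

Descriptor: @0: attrs [1B, align 1] → 1; +3 pad (align 4); @4: n_entries [4B, align 4] → 8; @8: crc [2B, align 2] → 10; +6 pad (align 8); @16: mtime [8B, align 8] → 24; size 24, align 8
@0: layer [8B, align 2] → 8
@8: mip_level [1B, align 1] → 9
+1 pad (align 2)
@10: depth [72B, align 2] → 82
@82: stride [8B, align 2] → 90
@90: width [24B, align 2] → 114

90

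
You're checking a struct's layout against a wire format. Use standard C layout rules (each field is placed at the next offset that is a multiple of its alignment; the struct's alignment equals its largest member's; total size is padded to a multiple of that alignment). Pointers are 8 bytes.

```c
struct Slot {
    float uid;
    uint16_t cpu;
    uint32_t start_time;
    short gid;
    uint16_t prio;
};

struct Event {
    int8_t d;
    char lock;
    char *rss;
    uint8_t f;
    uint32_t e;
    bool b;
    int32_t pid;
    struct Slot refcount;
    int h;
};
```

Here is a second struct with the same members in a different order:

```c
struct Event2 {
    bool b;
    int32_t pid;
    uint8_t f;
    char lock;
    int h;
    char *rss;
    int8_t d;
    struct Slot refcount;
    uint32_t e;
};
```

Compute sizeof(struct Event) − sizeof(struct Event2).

Slot: uid at 0 (size 4, align 4) → ends 4; cpu at 4 (size 2, align 2) → ends 6; pad 2 to align 4 for start_time; start_time at 8 (size 4, align 4) → ends 12; gid at 12 (size 2, align 2) → ends 14; prio at 14 (size 2, align 2) → ends 16; total 16 bytes, alignment 4
d at 0 (size 1, align 1) → ends 1
lock at 1 (size 1, align 1) → ends 2
pad 6 to align 8 for rss
rss at 8 (size 8, align 8) → ends 16
f at 16 (size 1, align 1) → ends 17
pad 3 to align 4 for e
e at 20 (size 4, align 4) → ends 24
b at 24 (size 1, align 1) → ends 25
pad 3 to align 4 for pid
pid at 28 (size 4, align 4) → ends 32
refcount at 32 (size 16, align 4) → ends 48
h at 48 (size 4, align 4) → ends 52
tail pad 4 to reach multiple of 8
total 56 bytes, alignment 8
— Event2 —
b at 0 (size 1, align 1) → ends 1
pad 3 to align 4 for pid
pid at 4 (size 4, align 4) → ends 8
f at 8 (size 1, align 1) → ends 9
lock at 9 (size 1, align 1) → ends 10
pad 2 to align 4 for h
h at 12 (size 4, align 4) → ends 16
rss at 16 (size 8, align 8) → ends 24
d at 24 (size 1, align 1) → ends 25
pad 3 to align 4 for refcount
refcount at 28 (size 16, align 4) → ends 44
e at 44 (size 4, align 4) → ends 48
total 48 bytes, alignment 8
56 − 48 = 8

8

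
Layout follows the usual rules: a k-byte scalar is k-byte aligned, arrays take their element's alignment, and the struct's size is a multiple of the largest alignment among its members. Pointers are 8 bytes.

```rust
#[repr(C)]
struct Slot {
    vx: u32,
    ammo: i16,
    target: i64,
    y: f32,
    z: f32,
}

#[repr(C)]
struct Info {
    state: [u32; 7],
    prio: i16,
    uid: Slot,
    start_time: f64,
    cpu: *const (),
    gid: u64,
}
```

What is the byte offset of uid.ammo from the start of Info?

36

Slot: @0: vx [4B, align 4] → 4; @4: ammo [2B, align 2] → 6; +2 pad (align 8); @8: target [8B, align 8] → 16; @16: y [4B, align 4] → 20; @20: z [4B, align 4] → 24; size 24, align 8
@0: state [28B, align 4] → 28
@28: prio [2B, align 2] → 30
+2 pad (align 8)
@32: uid [24B, align 8] → 56
within Slot: ammo at 4
32 + 4 = 36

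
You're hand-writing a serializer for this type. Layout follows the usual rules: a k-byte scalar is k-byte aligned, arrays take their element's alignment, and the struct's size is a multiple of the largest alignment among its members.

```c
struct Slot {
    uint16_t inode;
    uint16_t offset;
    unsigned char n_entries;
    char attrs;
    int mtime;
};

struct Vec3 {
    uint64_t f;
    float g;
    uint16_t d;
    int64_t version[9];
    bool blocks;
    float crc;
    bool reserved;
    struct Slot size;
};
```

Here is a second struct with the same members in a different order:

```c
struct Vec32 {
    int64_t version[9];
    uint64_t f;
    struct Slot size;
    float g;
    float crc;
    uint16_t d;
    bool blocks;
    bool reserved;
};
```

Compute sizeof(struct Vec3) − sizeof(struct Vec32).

8

Slot: inode at 0 (size 2, align 2) → ends 2; offset at 2 (size 2, align 2) → ends 4; n_entries at 4 (size 1, align 1) → ends 5; attrs at 5 (size 1, align 1) → ends 6; pad 2 to align 4 for mtime; mtime at 8 (size 4, align 4) → ends 12; total 12 bytes, alignment 4
f at 0 (size 8, align 8) → ends 8
g at 8 (size 4, align 4) → ends 12
d at 12 (size 2, align 2) → ends 14
pad 2 to align 8 for version
version at 16 (size 72, align 8) → ends 88
blocks at 88 (size 1, align 1) → ends 89
pad 3 to align 4 for crc
crc at 92 (size 4, align 4) → ends 96
reserved at 96 (size 1, align 1) → ends 97
pad 3 to align 4 for size
size at 100 (size 12, align 4) → ends 112
total 112 bytes, alignment 8
— Vec32 —
version at 0 (size 72, align 8) → ends 72
f at 72 (size 8, align 8) → ends 80
size at 80 (size 12, align 4) → ends 92
g at 92 (size 4, align 4) → ends 96
crc at 96 (size 4, align 4) → ends 100
d at 100 (size 2, align 2) → ends 102
blocks at 102 (size 1, align 1) → ends 103
reserved at 103 (size 1, align 1) → ends 104
total 104 bytes, alignment 8
112 − 104 = 8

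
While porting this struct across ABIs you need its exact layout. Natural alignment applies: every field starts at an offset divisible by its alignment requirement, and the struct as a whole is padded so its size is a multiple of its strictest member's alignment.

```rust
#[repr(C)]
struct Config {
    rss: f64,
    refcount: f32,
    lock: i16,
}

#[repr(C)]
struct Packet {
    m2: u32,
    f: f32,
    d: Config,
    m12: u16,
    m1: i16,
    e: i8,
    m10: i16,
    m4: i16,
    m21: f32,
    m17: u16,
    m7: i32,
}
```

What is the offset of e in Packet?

Config: @0: rss [8B, align 8] → 8; @8: refcount [4B, align 4] → 12; @12: lock [2B, align 2] → 14; +2 tail pad (align 8); size 16, align 8
@0: m2 [4B, align 4] → 4
@4: f [4B, align 4] → 8
@8: d [16B, align 8] → 24
@24: m12 [2B, align 2] → 26
@26: m1 [2B, align 2] → 28
@28: e [1B, align 1] → 29

28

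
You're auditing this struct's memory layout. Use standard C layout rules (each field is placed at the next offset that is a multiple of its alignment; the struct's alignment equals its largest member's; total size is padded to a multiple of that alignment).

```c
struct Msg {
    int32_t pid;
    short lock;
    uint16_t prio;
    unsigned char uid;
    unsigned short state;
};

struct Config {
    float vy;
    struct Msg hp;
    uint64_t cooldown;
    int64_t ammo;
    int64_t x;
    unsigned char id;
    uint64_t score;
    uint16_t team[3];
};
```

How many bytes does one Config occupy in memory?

64

Msg: pid at 0 (size 4, align 4) → ends 4; lock at 4 (size 2, align 2) → ends 6; prio at 6 (size 2, align 2) → ends 8; uid at 8 (size 1, align 1) → ends 9; pad 1 to align 2 for state; state at 10 (size 2, align 2) → ends 12; total 12 bytes, alignment 4
vy at 0 (size 4, align 4) → ends 4
hp at 4 (size 12, align 4) → ends 16
cooldown at 16 (size 8, align 8) → ends 24
ammo at 24 (size 8, align 8) → ends 32
x at 32 (size 8, align 8) → ends 40
id at 40 (size 1, align 1) → ends 41
pad 7 to align 8 for score
score at 48 (size 8, align 8) → ends 56
team at 56 (size 6, align 2) → ends 62
tail pad 2 to reach multiple of 8
total 64 bytes, alignment 8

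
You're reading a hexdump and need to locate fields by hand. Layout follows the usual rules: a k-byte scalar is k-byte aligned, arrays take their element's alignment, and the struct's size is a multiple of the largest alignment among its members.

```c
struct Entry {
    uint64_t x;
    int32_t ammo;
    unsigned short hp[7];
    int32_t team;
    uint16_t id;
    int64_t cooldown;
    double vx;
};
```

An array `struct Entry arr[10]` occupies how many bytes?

x at 0 (size 8, align 8) → ends 8
ammo at 8 (size 4, align 4) → ends 12
hp at 12 (size 14, align 2) → ends 26
pad 2 to align 4 for team
team at 28 (size 4, align 4) → ends 32
id at 32 (size 2, align 2) → ends 34
pad 6 to align 8 for cooldown
cooldown at 40 (size 8, align 8) → ends 48
vx at 48 (size 8, align 8) → ends 56
total 56 bytes, alignment 8
array of 10: 10 × 56 = 560

560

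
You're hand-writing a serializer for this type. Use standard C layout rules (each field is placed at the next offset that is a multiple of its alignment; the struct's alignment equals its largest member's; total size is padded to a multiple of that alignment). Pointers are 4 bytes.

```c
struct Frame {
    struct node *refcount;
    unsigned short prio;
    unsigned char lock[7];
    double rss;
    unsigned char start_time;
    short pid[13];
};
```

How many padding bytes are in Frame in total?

8

@0: refcount [4B, align 4] → 4
@4: prio [2B, align 2] → 6
@6: lock [7B, align 1] → 13
+3 pad (align 8)
@16: rss [8B, align 8] → 24
@24: start_time [1B, align 1] → 25
+1 pad (align 2)
@26: pid [26B, align 2] → 52
+4 tail pad (align 8)
size 56, align 8
data bytes 48, size 56 → padding 8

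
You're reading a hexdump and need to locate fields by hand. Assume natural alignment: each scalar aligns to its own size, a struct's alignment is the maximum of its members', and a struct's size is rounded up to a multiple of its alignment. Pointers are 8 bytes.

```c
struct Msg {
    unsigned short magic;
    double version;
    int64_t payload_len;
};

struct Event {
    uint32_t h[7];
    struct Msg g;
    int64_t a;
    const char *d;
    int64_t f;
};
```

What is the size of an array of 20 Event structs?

1600

Msg: @0: magic [2B, align 2] → 2; +6 pad (align 8); @8: version [8B, align 8] → 16; @16: payload_len [8B, align 8] → 24; size 24, align 8
@0: h [28B, align 4] → 28
+4 pad (align 8)
@32: g [24B, align 8] → 56
@56: a [8B, align 8] → 64
@64: d [8B, align 8] → 72
@72: f [8B, align 8] → 80
size 80, align 8
array of 20: 20 × 80 = 1600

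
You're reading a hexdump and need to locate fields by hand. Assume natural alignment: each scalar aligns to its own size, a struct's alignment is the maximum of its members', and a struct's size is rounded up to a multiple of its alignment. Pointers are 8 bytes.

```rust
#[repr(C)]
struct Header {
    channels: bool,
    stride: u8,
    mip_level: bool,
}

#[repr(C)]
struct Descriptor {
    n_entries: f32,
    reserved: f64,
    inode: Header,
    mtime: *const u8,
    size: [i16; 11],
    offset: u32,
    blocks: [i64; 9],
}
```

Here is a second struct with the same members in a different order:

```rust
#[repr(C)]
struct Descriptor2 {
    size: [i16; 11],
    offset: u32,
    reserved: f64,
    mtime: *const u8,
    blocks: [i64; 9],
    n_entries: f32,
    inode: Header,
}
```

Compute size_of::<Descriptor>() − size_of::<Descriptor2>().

Header: channels at 0 (size 1, align 1) → ends 1; stride at 1 (size 1, align 1) → ends 2; mip_level at 2 (size 1, align 1) → ends 3; total 3 bytes, alignment 1
n_entries at 0 (size 4, align 4) → ends 4
pad 4 to align 8 for reserved
reserved at 8 (size 8, align 8) → ends 16
inode at 16 (size 3, align 1) → ends 19
pad 5 to align 8 for mtime
mtime at 24 (size 8, align 8) → ends 32
size at 32 (size 22, align 2) → ends 54
pad 2 to align 4 for offset
offset at 56 (size 4, align 4) → ends 60
pad 4 to align 8 for blocks
blocks at 64 (size 72, align 8) → ends 136
total 136 bytes, alignment 8
— Descriptor2 —
size at 0 (size 22, align 2) → ends 22
pad 2 to align 4 for offset
offset at 24 (size 4, align 4) → ends 28
pad 4 to align 8 for reserved
reserved at 32 (size 8, align 8) → ends 40
mtime at 40 (size 8, align 8) → ends 48
blocks at 48 (size 72, align 8) → ends 120
n_entries at 120 (size 4, align 4) → ends 124
inode at 124 (size 3, align 1) → ends 127
tail pad 1 to reach multiple of 8
total 128 bytes, alignment 8
136 − 128 = 8

8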